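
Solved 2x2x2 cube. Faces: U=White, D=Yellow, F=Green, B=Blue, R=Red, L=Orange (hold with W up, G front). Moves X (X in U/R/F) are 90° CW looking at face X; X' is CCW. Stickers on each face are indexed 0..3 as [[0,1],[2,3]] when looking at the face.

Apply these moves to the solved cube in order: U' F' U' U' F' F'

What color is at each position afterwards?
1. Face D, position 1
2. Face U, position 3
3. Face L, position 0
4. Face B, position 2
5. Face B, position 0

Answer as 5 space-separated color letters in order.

After move 1 (U'): U=WWWW F=OOGG R=GGRR B=RRBB L=BBOO
After move 2 (F'): F=OGOG U=WWGR R=YGYR D=BOYY L=BWOW
After move 3 (U'): U=WRWG F=BWOG R=OGYR B=YGBB L=RROW
After move 4 (U'): U=RGWW F=RROG R=BWYR B=OGBB L=YGOW
After move 5 (F'): F=RGRO U=RGBY R=OWBR D=GWYY L=YWOW
After move 6 (F'): F=GORR U=RGOB R=WWGR D=WWYY L=YYOB
Query 1: D[1] = W
Query 2: U[3] = B
Query 3: L[0] = Y
Query 4: B[2] = B
Query 5: B[0] = O

Answer: W B Y B O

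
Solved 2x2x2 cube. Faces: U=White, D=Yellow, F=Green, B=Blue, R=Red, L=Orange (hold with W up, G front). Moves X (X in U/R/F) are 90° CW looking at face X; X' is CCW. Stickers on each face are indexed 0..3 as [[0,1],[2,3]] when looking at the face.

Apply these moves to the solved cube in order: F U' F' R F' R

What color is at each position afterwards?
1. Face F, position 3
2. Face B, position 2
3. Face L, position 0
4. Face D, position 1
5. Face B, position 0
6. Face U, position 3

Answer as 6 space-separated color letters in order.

After move 1 (F): F=GGGG U=WWOO R=WRWR D=RRYY L=OYOY
After move 2 (U'): U=WOWO F=OYGG R=GGWR B=WRBB L=BBOY
After move 3 (F'): F=YGOG U=WOGW R=RGRR D=BYYY L=BOOW
After move 4 (R): R=RRRG U=WGGG F=YYOY D=BBYW B=WROB
After move 5 (F'): F=YYYO U=WGRR R=BRBG D=OWYW L=BGOG
After move 6 (R): R=BBGR U=WYRO F=YWYW D=OOYW B=RRGB
Query 1: F[3] = W
Query 2: B[2] = G
Query 3: L[0] = B
Query 4: D[1] = O
Query 5: B[0] = R
Query 6: U[3] = O

Answer: W G B O R O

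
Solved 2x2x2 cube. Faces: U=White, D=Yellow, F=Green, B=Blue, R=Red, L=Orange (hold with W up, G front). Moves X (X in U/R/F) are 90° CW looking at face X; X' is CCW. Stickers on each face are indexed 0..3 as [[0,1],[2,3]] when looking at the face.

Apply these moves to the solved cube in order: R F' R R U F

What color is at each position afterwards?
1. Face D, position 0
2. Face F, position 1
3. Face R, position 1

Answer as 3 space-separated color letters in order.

Answer: R R B

Derivation:
After move 1 (R): R=RRRR U=WGWG F=GYGY D=YBYB B=WBWB
After move 2 (F'): F=YYGG U=WGRR R=BRYR D=OOYB L=OGOW
After move 3 (R): R=YBRR U=WYRG F=YOGB D=OWYW B=RBGB
After move 4 (R): R=RYRB U=WORB F=YWGW D=OGYR B=GBYB
After move 5 (U): U=RWBO F=RYGW R=GBRB B=OGYB L=YWOW
After move 6 (F): F=GRWY U=RWWW R=BBOB D=RGYR L=YOOG
Query 1: D[0] = R
Query 2: F[1] = R
Query 3: R[1] = B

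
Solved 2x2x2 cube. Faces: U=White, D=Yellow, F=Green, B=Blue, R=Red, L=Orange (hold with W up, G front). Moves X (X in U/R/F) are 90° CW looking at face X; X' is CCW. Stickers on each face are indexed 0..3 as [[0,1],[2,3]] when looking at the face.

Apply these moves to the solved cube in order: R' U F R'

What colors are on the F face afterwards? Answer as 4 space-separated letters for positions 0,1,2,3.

Answer: G W W W

Derivation:
After move 1 (R'): R=RRRR U=WBWB F=GWGW D=YGYG B=YBYB
After move 2 (U): U=WWBB F=RRGW R=YBRR B=OOYB L=GWOO
After move 3 (F): F=GRWR U=WWOW R=BBBR D=RYYG L=GYOG
After move 4 (R'): R=BRBB U=WYOO F=GWWW D=RRYR B=GOYB
Query: F face = GWWW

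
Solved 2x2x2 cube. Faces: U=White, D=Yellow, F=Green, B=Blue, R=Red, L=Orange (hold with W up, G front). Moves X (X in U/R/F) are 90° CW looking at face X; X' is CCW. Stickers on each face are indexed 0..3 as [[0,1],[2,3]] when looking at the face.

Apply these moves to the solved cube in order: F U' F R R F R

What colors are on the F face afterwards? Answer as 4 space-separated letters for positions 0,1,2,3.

Answer: G R W B

Derivation:
After move 1 (F): F=GGGG U=WWOO R=WRWR D=RRYY L=OYOY
After move 2 (U'): U=WOWO F=OYGG R=GGWR B=WRBB L=BBOY
After move 3 (F): F=GOGY U=WOYB R=WGOR D=WGYY L=BROR
After move 4 (R): R=OWRG U=WOYY F=GGGY D=WBYW B=BROB
After move 5 (R): R=ROGW U=WGYY F=GBGW D=WOYB B=YROB
After move 6 (F): F=GGWB U=WGRR R=YOYW D=GRYB L=BWOO
After move 7 (R): R=YYWO U=WGRB F=GRWB D=GOYY B=RRGB
Query: F face = GRWB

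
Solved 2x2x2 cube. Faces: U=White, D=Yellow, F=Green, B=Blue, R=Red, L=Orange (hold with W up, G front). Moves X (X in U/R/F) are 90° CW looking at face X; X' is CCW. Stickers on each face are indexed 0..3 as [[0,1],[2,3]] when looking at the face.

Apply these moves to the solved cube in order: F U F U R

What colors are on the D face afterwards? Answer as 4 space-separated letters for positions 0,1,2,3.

After move 1 (F): F=GGGG U=WWOO R=WRWR D=RRYY L=OYOY
After move 2 (U): U=OWOW F=WRGG R=BBWR B=OYBB L=GGOY
After move 3 (F): F=GWGR U=OWYG R=OBWR D=WBYY L=GROR
After move 4 (U): U=YOGW F=OBGR R=OYWR B=GRBB L=GWOR
After move 5 (R): R=WORY U=YBGR F=OBGY D=WBYG B=WROB
Query: D face = WBYG

Answer: W B Y G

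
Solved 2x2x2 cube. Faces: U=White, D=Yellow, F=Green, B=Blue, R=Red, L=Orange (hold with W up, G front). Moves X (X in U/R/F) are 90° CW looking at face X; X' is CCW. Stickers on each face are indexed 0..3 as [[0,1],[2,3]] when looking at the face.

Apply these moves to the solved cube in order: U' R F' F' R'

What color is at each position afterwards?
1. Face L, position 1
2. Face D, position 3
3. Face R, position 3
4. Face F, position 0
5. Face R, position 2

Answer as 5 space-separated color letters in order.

Answer: R O B Y O

Derivation:
After move 1 (U'): U=WWWW F=OOGG R=GGRR B=RRBB L=BBOO
After move 2 (R): R=RGRG U=WOWG F=OYGY D=YBYR B=WRWB
After move 3 (F'): F=YYOG U=WORR R=BGYG D=BOYR L=BGOW
After move 4 (F'): F=YGYO U=WOBY R=OGBG D=GWYR L=BROR
After move 5 (R'): R=GGOB U=WWBW F=YOYY D=GGYO B=RRWB
Query 1: L[1] = R
Query 2: D[3] = O
Query 3: R[3] = B
Query 4: F[0] = Y
Query 5: R[2] = O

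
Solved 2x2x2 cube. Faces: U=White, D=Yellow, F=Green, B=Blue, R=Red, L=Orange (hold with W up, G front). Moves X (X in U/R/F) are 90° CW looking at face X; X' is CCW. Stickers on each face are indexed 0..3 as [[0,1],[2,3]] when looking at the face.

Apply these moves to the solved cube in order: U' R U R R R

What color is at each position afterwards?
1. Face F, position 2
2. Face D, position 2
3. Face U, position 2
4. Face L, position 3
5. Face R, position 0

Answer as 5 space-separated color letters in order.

Answer: G Y G O R

Derivation:
After move 1 (U'): U=WWWW F=OOGG R=GGRR B=RRBB L=BBOO
After move 2 (R): R=RGRG U=WOWG F=OYGY D=YBYR B=WRWB
After move 3 (U): U=WWGO F=RGGY R=WRRG B=BBWB L=OYOO
After move 4 (R): R=RWGR U=WGGY F=RBGR D=YWYB B=OBWB
After move 5 (R): R=GRRW U=WBGR F=RWGB D=YWYO B=YBGB
After move 6 (R): R=RGWR U=WWGB F=RWGO D=YGYY B=RBBB
Query 1: F[2] = G
Query 2: D[2] = Y
Query 3: U[2] = G
Query 4: L[3] = O
Query 5: R[0] = R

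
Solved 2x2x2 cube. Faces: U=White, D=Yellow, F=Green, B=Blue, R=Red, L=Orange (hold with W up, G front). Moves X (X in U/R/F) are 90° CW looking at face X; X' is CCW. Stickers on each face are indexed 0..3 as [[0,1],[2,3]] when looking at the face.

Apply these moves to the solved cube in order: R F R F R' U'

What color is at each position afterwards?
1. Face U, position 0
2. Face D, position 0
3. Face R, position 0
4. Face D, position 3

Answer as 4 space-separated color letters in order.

After move 1 (R): R=RRRR U=WGWG F=GYGY D=YBYB B=WBWB
After move 2 (F): F=GGYY U=WGOO R=WRGR D=RRYB L=OYOB
After move 3 (R): R=GWRR U=WGOY F=GRYB D=RWYW B=OBGB
After move 4 (F): F=YGBR U=WGBY R=OWYR D=RGYW L=OROW
After move 5 (R'): R=WROY U=WGBO F=YGBY D=RGYR B=WBGB
After move 6 (U'): U=GOWB F=ORBY R=YGOY B=WRGB L=WBOW
Query 1: U[0] = G
Query 2: D[0] = R
Query 3: R[0] = Y
Query 4: D[3] = R

Answer: G R Y R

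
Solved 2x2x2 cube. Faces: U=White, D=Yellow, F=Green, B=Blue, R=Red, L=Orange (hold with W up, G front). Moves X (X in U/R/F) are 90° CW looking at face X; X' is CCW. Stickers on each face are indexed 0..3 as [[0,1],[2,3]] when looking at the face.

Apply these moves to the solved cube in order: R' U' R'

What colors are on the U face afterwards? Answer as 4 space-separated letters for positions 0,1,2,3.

After move 1 (R'): R=RRRR U=WBWB F=GWGW D=YGYG B=YBYB
After move 2 (U'): U=BBWW F=OOGW R=GWRR B=RRYB L=YBOO
After move 3 (R'): R=WRGR U=BYWR F=OBGW D=YOYW B=GRGB
Query: U face = BYWR

Answer: B Y W R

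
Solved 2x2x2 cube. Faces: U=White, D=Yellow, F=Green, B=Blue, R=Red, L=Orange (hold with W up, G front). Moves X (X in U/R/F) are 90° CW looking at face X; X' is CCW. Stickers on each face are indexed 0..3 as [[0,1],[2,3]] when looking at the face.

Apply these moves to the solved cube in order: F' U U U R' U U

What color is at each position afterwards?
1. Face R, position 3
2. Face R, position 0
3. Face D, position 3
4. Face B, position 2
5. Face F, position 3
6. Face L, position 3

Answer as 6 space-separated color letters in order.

After move 1 (F'): F=GGGG U=WWRR R=YRYR D=OOYY L=OWOW
After move 2 (U): U=RWRW F=YRGG R=BBYR B=OWBB L=GGOW
After move 3 (U): U=RRWW F=BBGG R=OWYR B=GGBB L=YROW
After move 4 (U): U=WRWR F=OWGG R=GGYR B=YRBB L=BBOW
After move 5 (R'): R=GRGY U=WBWY F=ORGR D=OWYG B=YROB
After move 6 (U): U=WWYB F=GRGR R=YRGY B=BBOB L=OROW
After move 7 (U): U=YWBW F=YRGR R=BBGY B=OROB L=GROW
Query 1: R[3] = Y
Query 2: R[0] = B
Query 3: D[3] = G
Query 4: B[2] = O
Query 5: F[3] = R
Query 6: L[3] = W

Answer: Y B G O R W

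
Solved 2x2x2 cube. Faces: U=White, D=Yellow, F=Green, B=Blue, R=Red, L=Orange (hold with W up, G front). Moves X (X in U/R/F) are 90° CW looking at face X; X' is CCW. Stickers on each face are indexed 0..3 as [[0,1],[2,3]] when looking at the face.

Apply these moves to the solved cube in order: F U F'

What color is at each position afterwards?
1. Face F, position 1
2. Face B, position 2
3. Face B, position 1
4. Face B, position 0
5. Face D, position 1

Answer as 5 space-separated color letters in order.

After move 1 (F): F=GGGG U=WWOO R=WRWR D=RRYY L=OYOY
After move 2 (U): U=OWOW F=WRGG R=BBWR B=OYBB L=GGOY
After move 3 (F'): F=RGWG U=OWBW R=RBRR D=GYYY L=GWOO
Query 1: F[1] = G
Query 2: B[2] = B
Query 3: B[1] = Y
Query 4: B[0] = O
Query 5: D[1] = Y

Answer: G B Y O Y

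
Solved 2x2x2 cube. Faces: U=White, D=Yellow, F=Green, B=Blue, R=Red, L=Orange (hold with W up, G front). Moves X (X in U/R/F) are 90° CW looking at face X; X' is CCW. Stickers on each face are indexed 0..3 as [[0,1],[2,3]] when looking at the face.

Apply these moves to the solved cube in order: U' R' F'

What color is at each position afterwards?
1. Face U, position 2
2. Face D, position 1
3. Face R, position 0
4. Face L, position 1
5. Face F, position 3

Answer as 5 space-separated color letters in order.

After move 1 (U'): U=WWWW F=OOGG R=GGRR B=RRBB L=BBOO
After move 2 (R'): R=GRGR U=WBWR F=OWGW D=YOYG B=YRYB
After move 3 (F'): F=WWOG U=WBGG R=ORYR D=BOYG L=BROW
Query 1: U[2] = G
Query 2: D[1] = O
Query 3: R[0] = O
Query 4: L[1] = R
Query 5: F[3] = G

Answer: G O O R G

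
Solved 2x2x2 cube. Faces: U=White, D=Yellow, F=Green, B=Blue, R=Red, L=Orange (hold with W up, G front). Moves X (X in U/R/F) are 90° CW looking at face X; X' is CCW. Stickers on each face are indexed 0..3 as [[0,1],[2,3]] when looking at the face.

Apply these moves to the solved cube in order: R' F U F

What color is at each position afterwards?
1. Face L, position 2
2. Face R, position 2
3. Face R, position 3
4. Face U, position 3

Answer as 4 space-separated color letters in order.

After move 1 (R'): R=RRRR U=WBWB F=GWGW D=YGYG B=YBYB
After move 2 (F): F=GGWW U=WBOO R=WRBR D=RRYG L=OYOG
After move 3 (U): U=OWOB F=WRWW R=YBBR B=OYYB L=GGOG
After move 4 (F): F=WWWR U=OWGG R=OBBR D=BYYG L=GROR
Query 1: L[2] = O
Query 2: R[2] = B
Query 3: R[3] = R
Query 4: U[3] = G

Answer: O B R G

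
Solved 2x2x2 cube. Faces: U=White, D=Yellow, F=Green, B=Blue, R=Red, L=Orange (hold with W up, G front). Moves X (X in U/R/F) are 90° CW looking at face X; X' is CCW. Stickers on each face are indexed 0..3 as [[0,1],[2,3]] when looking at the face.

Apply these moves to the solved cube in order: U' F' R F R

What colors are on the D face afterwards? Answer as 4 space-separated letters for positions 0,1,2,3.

Answer: R W Y R

Derivation:
After move 1 (U'): U=WWWW F=OOGG R=GGRR B=RRBB L=BBOO
After move 2 (F'): F=OGOG U=WWGR R=YGYR D=BOYY L=BWOW
After move 3 (R): R=YYRG U=WGGG F=OOOY D=BBYR B=RRWB
After move 4 (F): F=OOYO U=WGWW R=GYGG D=RYYR L=BBOB
After move 5 (R): R=GGGY U=WOWO F=OYYR D=RWYR B=WRGB
Query: D face = RWYR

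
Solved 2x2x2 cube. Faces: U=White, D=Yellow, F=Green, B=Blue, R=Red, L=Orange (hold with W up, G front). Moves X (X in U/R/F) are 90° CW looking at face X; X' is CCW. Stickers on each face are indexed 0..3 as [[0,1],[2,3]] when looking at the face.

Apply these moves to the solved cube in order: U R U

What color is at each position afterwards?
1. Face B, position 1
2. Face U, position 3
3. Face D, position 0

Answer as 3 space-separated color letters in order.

Answer: G R Y

Derivation:
After move 1 (U): U=WWWW F=RRGG R=BBRR B=OOBB L=GGOO
After move 2 (R): R=RBRB U=WRWG F=RYGY D=YBYO B=WOWB
After move 3 (U): U=WWGR F=RBGY R=WORB B=GGWB L=RYOO
Query 1: B[1] = G
Query 2: U[3] = R
Query 3: D[0] = Y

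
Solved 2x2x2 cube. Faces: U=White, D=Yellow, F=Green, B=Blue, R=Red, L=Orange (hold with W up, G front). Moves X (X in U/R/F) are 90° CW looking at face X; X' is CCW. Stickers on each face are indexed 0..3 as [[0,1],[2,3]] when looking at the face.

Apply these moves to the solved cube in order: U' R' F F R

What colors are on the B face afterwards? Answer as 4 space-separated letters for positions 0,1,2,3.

Answer: Y R B B

Derivation:
After move 1 (U'): U=WWWW F=OOGG R=GGRR B=RRBB L=BBOO
After move 2 (R'): R=GRGR U=WBWR F=OWGW D=YOYG B=YRYB
After move 3 (F): F=GOWW U=WBOB R=WRRR D=GGYG L=BYOO
After move 4 (F): F=WGWO U=WBOY R=ORBR D=RWYG L=BGOG
After move 5 (R): R=BORR U=WGOO F=WWWG D=RYYY B=YRBB
Query: B face = YRBB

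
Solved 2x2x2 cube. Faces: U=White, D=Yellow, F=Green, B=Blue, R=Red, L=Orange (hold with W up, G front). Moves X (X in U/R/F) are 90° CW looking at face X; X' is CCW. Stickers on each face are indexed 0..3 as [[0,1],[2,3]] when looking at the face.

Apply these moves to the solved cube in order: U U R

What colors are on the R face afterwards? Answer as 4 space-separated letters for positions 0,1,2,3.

After move 1 (U): U=WWWW F=RRGG R=BBRR B=OOBB L=GGOO
After move 2 (U): U=WWWW F=BBGG R=OORR B=GGBB L=RROO
After move 3 (R): R=RORO U=WBWG F=BYGY D=YBYG B=WGWB
Query: R face = RORO

Answer: R O R O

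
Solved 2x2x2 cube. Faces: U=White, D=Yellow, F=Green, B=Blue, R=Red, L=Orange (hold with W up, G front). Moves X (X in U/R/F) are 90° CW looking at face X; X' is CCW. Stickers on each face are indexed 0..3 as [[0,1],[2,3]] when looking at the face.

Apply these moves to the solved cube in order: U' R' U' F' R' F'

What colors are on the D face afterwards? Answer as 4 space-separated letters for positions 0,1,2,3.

Answer: W W Y G

Derivation:
After move 1 (U'): U=WWWW F=OOGG R=GGRR B=RRBB L=BBOO
After move 2 (R'): R=GRGR U=WBWR F=OWGW D=YOYG B=YRYB
After move 3 (U'): U=BRWW F=BBGW R=OWGR B=GRYB L=YROO
After move 4 (F'): F=BWBG U=BROG R=OWYR D=ROYG L=YWOW
After move 5 (R'): R=WROY U=BYOG F=BRBG D=RWYG B=GROB
After move 6 (F'): F=RGBB U=BYWO R=WRRY D=WWYG L=YGOO
Query: D face = WWYG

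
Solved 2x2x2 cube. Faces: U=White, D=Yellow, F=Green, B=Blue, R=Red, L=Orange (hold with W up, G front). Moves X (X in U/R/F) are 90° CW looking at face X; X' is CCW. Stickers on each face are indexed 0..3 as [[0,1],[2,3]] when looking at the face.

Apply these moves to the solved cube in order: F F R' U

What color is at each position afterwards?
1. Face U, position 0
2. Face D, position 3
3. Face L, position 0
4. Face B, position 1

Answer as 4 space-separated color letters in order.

Answer: Y G G R

Derivation:
After move 1 (F): F=GGGG U=WWOO R=WRWR D=RRYY L=OYOY
After move 2 (F): F=GGGG U=WWYY R=OROR D=WWYY L=OROR
After move 3 (R'): R=RROO U=WBYB F=GWGY D=WGYG B=YBWB
After move 4 (U): U=YWBB F=RRGY R=YBOO B=ORWB L=GWOR
Query 1: U[0] = Y
Query 2: D[3] = G
Query 3: L[0] = G
Query 4: B[1] = R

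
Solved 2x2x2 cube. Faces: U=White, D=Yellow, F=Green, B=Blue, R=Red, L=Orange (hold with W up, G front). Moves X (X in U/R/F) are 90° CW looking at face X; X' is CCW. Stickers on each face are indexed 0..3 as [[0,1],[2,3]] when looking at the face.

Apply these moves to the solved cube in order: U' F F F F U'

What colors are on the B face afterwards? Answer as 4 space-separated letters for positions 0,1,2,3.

Answer: G G B B

Derivation:
After move 1 (U'): U=WWWW F=OOGG R=GGRR B=RRBB L=BBOO
After move 2 (F): F=GOGO U=WWOB R=WGWR D=RGYY L=BYOY
After move 3 (F): F=GGOO U=WWYY R=OGBR D=WWYY L=BROG
After move 4 (F): F=OGOG U=WWGR R=YGYR D=BOYY L=BWOW
After move 5 (F): F=OOGG U=WWWW R=GGRR D=YYYY L=BBOO
After move 6 (U'): U=WWWW F=BBGG R=OORR B=GGBB L=RROO
Query: B face = GGBB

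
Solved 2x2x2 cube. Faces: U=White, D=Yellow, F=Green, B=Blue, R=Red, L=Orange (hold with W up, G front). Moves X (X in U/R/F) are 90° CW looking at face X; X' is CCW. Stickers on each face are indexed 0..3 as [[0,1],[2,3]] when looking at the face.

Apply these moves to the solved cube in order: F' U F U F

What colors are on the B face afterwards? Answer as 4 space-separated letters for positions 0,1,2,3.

After move 1 (F'): F=GGGG U=WWRR R=YRYR D=OOYY L=OWOW
After move 2 (U): U=RWRW F=YRGG R=BBYR B=OWBB L=GGOW
After move 3 (F): F=GYGR U=RWWG R=RBWR D=YBYY L=GOOO
After move 4 (U): U=WRGW F=RBGR R=OWWR B=GOBB L=GYOO
After move 5 (F): F=GRRB U=WROY R=GWWR D=WOYY L=GYOB
Query: B face = GOBB

Answer: G O B B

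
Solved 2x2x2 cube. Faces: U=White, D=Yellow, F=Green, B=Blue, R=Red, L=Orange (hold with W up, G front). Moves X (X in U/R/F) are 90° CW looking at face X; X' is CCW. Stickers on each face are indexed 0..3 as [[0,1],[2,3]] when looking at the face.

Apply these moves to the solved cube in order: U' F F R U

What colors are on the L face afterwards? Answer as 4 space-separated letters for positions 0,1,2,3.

Answer: G W O G

Derivation:
After move 1 (U'): U=WWWW F=OOGG R=GGRR B=RRBB L=BBOO
After move 2 (F): F=GOGO U=WWOB R=WGWR D=RGYY L=BYOY
After move 3 (F): F=GGOO U=WWYY R=OGBR D=WWYY L=BROG
After move 4 (R): R=BORG U=WGYO F=GWOY D=WBYR B=YRWB
After move 5 (U): U=YWOG F=BOOY R=YRRG B=BRWB L=GWOG
Query: L face = GWOG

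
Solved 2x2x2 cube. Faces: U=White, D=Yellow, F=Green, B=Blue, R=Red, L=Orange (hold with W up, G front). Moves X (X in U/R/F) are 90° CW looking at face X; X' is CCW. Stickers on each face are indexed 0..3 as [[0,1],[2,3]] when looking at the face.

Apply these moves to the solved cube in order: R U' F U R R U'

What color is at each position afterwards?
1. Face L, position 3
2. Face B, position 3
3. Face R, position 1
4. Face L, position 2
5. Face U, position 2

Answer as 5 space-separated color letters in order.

After move 1 (R): R=RRRR U=WGWG F=GYGY D=YBYB B=WBWB
After move 2 (U'): U=GGWW F=OOGY R=GYRR B=RRWB L=WBOO
After move 3 (F): F=GOYO U=GGOB R=WYWR D=RGYB L=WYOB
After move 4 (U): U=OGBG F=WYYO R=RRWR B=WYWB L=GOOB
After move 5 (R): R=WRRR U=OYBO F=WGYB D=RWYW B=GYGB
After move 6 (R): R=RWRR U=OGBB F=WWYW D=RGYG B=OYYB
After move 7 (U'): U=GBOB F=GOYW R=WWRR B=RWYB L=OYOB
Query 1: L[3] = B
Query 2: B[3] = B
Query 3: R[1] = W
Query 4: L[2] = O
Query 5: U[2] = O

Answer: B B W O O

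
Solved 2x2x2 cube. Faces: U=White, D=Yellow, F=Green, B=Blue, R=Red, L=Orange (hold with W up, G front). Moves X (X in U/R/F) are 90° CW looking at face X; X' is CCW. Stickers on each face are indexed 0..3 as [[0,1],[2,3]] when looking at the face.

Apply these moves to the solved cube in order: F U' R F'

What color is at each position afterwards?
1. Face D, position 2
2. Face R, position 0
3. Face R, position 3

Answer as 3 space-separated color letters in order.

Answer: Y B G

Derivation:
After move 1 (F): F=GGGG U=WWOO R=WRWR D=RRYY L=OYOY
After move 2 (U'): U=WOWO F=OYGG R=GGWR B=WRBB L=BBOY
After move 3 (R): R=WGRG U=WYWG F=ORGY D=RBYW B=OROB
After move 4 (F'): F=RYOG U=WYWR R=BGRG D=BYYW L=BGOW
Query 1: D[2] = Y
Query 2: R[0] = B
Query 3: R[3] = G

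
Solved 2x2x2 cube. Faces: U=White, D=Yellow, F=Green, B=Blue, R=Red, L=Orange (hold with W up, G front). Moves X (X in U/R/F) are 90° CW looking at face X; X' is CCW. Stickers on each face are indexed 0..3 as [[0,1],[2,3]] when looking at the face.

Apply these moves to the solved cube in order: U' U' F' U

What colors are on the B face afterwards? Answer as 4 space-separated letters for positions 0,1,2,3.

After move 1 (U'): U=WWWW F=OOGG R=GGRR B=RRBB L=BBOO
After move 2 (U'): U=WWWW F=BBGG R=OORR B=GGBB L=RROO
After move 3 (F'): F=BGBG U=WWOR R=YOYR D=ROYY L=RWOW
After move 4 (U): U=OWRW F=YOBG R=GGYR B=RWBB L=BGOW
Query: B face = RWBB

Answer: R W B B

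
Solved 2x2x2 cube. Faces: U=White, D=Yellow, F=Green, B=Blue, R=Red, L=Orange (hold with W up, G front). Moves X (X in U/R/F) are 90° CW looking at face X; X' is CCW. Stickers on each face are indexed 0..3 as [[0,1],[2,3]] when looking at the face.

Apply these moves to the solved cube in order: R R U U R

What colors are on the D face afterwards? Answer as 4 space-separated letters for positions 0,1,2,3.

After move 1 (R): R=RRRR U=WGWG F=GYGY D=YBYB B=WBWB
After move 2 (R): R=RRRR U=WYWY F=GBGB D=YWYW B=GBGB
After move 3 (U): U=WWYY F=RRGB R=GBRR B=OOGB L=GBOO
After move 4 (U): U=YWYW F=GBGB R=OORR B=GBGB L=RROO
After move 5 (R): R=RORO U=YBYB F=GWGW D=YGYG B=WBWB
Query: D face = YGYG

Answer: Y G Y G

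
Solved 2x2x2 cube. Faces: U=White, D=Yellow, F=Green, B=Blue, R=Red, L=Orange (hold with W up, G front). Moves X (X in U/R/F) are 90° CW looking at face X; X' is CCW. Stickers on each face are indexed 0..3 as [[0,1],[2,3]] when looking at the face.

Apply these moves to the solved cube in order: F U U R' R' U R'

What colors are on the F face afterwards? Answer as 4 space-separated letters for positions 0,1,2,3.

Answer: R O G R

Derivation:
After move 1 (F): F=GGGG U=WWOO R=WRWR D=RRYY L=OYOY
After move 2 (U): U=OWOW F=WRGG R=BBWR B=OYBB L=GGOY
After move 3 (U): U=OOWW F=BBGG R=OYWR B=GGBB L=WROY
After move 4 (R'): R=YROW U=OBWG F=BOGW D=RBYG B=YGRB
After move 5 (R'): R=RWYO U=ORWY F=BBGG D=ROYW B=GGBB
After move 6 (U): U=WOYR F=RWGG R=GGYO B=WRBB L=BBOY
After move 7 (R'): R=GOGY U=WBYW F=ROGR D=RWYG B=WROB
Query: F face = ROGR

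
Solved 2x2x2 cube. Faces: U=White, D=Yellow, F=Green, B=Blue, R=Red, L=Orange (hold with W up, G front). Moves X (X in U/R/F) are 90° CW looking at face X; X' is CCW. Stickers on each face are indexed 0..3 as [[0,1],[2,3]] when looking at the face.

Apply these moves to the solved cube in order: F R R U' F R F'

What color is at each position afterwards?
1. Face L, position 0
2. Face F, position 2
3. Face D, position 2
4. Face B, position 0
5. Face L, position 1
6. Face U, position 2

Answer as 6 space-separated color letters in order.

Answer: G G Y B Y O

Derivation:
After move 1 (F): F=GGGG U=WWOO R=WRWR D=RRYY L=OYOY
After move 2 (R): R=WWRR U=WGOG F=GRGY D=RBYB B=OBWB
After move 3 (R): R=RWRW U=WROY F=GBGB D=RWYO B=GBGB
After move 4 (U'): U=RYWO F=OYGB R=GBRW B=RWGB L=GBOY
After move 5 (F): F=GOBY U=RYYB R=WBOW D=RGYO L=GROW
After move 6 (R): R=OWWB U=ROYY F=GGBO D=RGYR B=BWYB
After move 7 (F'): F=GOGB U=ROOW R=GWRB D=RWYR L=GYOY
Query 1: L[0] = G
Query 2: F[2] = G
Query 3: D[2] = Y
Query 4: B[0] = B
Query 5: L[1] = Y
Query 6: U[2] = O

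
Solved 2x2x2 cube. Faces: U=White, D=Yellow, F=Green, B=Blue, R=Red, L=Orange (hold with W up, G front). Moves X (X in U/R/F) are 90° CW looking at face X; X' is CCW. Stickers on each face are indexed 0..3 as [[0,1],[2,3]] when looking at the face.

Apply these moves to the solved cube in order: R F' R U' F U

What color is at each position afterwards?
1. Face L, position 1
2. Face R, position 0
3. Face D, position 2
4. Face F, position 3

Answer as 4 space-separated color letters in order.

After move 1 (R): R=RRRR U=WGWG F=GYGY D=YBYB B=WBWB
After move 2 (F'): F=YYGG U=WGRR R=BRYR D=OOYB L=OGOW
After move 3 (R): R=YBRR U=WYRG F=YOGB D=OWYW B=RBGB
After move 4 (U'): U=YGWR F=OGGB R=YORR B=YBGB L=RBOW
After move 5 (F): F=GOBG U=YGWB R=WORR D=RYYW L=ROOW
After move 6 (U): U=WYBG F=WOBG R=YBRR B=ROGB L=GOOW
Query 1: L[1] = O
Query 2: R[0] = Y
Query 3: D[2] = Y
Query 4: F[3] = G

Answer: O Y Y G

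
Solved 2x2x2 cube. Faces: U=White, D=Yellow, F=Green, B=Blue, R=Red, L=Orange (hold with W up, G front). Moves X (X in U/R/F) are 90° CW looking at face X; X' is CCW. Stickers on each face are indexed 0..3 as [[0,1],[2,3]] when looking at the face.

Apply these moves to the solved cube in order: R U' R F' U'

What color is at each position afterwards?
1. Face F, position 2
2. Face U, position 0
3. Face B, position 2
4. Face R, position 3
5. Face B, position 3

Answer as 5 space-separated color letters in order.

After move 1 (R): R=RRRR U=WGWG F=GYGY D=YBYB B=WBWB
After move 2 (U'): U=GGWW F=OOGY R=GYRR B=RRWB L=WBOO
After move 3 (R): R=RGRY U=GOWY F=OBGB D=YWYR B=WRGB
After move 4 (F'): F=BBOG U=GORR R=WGYY D=BOYR L=WYOW
After move 5 (U'): U=ORGR F=WYOG R=BBYY B=WGGB L=WROW
Query 1: F[2] = O
Query 2: U[0] = O
Query 3: B[2] = G
Query 4: R[3] = Y
Query 5: B[3] = B

Answer: O O G Y B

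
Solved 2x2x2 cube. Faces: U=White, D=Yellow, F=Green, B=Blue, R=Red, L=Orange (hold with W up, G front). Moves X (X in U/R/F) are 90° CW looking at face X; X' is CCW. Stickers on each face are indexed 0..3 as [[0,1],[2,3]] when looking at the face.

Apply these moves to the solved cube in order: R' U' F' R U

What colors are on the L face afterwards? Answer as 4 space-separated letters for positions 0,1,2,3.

Answer: O O O W

Derivation:
After move 1 (R'): R=RRRR U=WBWB F=GWGW D=YGYG B=YBYB
After move 2 (U'): U=BBWW F=OOGW R=GWRR B=RRYB L=YBOO
After move 3 (F'): F=OWOG U=BBGR R=GWYR D=BOYG L=YWOW
After move 4 (R): R=YGRW U=BWGG F=OOOG D=BYYR B=RRBB
After move 5 (U): U=GBGW F=YGOG R=RRRW B=YWBB L=OOOW
Query: L face = OOOW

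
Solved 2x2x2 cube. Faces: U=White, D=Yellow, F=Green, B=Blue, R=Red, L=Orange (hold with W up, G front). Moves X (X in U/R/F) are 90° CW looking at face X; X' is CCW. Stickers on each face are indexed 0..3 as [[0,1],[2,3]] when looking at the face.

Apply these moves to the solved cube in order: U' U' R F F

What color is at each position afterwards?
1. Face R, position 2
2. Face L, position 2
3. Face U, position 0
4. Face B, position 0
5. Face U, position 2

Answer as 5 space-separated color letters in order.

After move 1 (U'): U=WWWW F=OOGG R=GGRR B=RRBB L=BBOO
After move 2 (U'): U=WWWW F=BBGG R=OORR B=GGBB L=RROO
After move 3 (R): R=RORO U=WBWG F=BYGY D=YBYG B=WGWB
After move 4 (F): F=GBYY U=WBOR R=WOGO D=RRYG L=RYOB
After move 5 (F): F=YGYB U=WBBY R=OORO D=GWYG L=RROR
Query 1: R[2] = R
Query 2: L[2] = O
Query 3: U[0] = W
Query 4: B[0] = W
Query 5: U[2] = B

Answer: R O W W B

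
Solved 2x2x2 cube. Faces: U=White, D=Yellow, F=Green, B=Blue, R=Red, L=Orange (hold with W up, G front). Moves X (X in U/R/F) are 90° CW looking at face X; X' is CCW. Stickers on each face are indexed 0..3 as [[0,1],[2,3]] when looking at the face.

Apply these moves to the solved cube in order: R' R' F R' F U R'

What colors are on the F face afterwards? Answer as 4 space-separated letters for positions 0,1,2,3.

After move 1 (R'): R=RRRR U=WBWB F=GWGW D=YGYG B=YBYB
After move 2 (R'): R=RRRR U=WYWY F=GBGB D=YWYW B=GBGB
After move 3 (F): F=GGBB U=WYOO R=WRYR D=RRYW L=OYOW
After move 4 (R'): R=RRWY U=WGOG F=GYBO D=RGYB B=WBRB
After move 5 (F): F=BGOY U=WGWY R=ORGY D=WRYB L=OROG
After move 6 (U): U=WWYG F=OROY R=WBGY B=ORRB L=BGOG
After move 7 (R'): R=BYWG U=WRYO F=OWOG D=WRYY B=BRRB
Query: F face = OWOG

Answer: O W O G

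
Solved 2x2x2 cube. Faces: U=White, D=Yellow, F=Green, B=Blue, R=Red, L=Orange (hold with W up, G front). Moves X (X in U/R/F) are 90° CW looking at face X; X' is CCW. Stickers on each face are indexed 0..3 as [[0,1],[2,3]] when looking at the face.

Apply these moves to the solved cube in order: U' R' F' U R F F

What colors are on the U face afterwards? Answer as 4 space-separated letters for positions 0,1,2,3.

After move 1 (U'): U=WWWW F=OOGG R=GGRR B=RRBB L=BBOO
After move 2 (R'): R=GRGR U=WBWR F=OWGW D=YOYG B=YRYB
After move 3 (F'): F=WWOG U=WBGG R=ORYR D=BOYG L=BROW
After move 4 (U): U=GWGB F=OROG R=YRYR B=BRYB L=WWOW
After move 5 (R): R=YYRR U=GRGG F=OOOG D=BYYB B=BRWB
After move 6 (F): F=OOGO U=GRWW R=GYGR D=RYYB L=WBOY
After move 7 (F): F=GOOO U=GRYB R=WYWR D=GGYB L=WROY
Query: U face = GRYB

Answer: G R Y B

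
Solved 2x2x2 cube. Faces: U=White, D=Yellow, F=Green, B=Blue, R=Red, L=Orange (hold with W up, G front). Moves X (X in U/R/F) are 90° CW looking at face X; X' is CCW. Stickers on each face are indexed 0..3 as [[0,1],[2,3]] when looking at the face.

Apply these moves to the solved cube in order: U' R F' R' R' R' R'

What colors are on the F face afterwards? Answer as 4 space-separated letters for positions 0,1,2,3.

After move 1 (U'): U=WWWW F=OOGG R=GGRR B=RRBB L=BBOO
After move 2 (R): R=RGRG U=WOWG F=OYGY D=YBYR B=WRWB
After move 3 (F'): F=YYOG U=WORR R=BGYG D=BOYR L=BGOW
After move 4 (R'): R=GGBY U=WWRW F=YOOR D=BYYG B=RROB
After move 5 (R'): R=GYGB U=WORR F=YWOW D=BOYR B=GRYB
After move 6 (R'): R=YBGG U=WYRG F=YOOR D=BWYW B=RROB
After move 7 (R'): R=BGYG U=WORR F=YYOG D=BOYR B=WRWB
Query: F face = YYOG

Answer: Y Y O G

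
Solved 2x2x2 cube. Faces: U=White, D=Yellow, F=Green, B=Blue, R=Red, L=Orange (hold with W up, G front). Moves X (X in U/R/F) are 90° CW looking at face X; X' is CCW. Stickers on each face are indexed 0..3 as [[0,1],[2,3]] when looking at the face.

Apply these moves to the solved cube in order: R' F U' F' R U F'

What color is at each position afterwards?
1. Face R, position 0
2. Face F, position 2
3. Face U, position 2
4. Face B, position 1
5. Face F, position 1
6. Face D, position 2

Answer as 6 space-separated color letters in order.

After move 1 (R'): R=RRRR U=WBWB F=GWGW D=YGYG B=YBYB
After move 2 (F): F=GGWW U=WBOO R=WRBR D=RRYG L=OYOG
After move 3 (U'): U=BOWO F=OYWW R=GGBR B=WRYB L=YBOG
After move 4 (F'): F=YWOW U=BOGB R=RGRR D=BGYG L=YOOW
After move 5 (R): R=RRRG U=BWGW F=YGOG D=BYYW B=BROB
After move 6 (U): U=GBWW F=RROG R=BRRG B=YOOB L=YGOW
After move 7 (F'): F=RGRO U=GBBR R=YRBG D=GWYW L=YWOW
Query 1: R[0] = Y
Query 2: F[2] = R
Query 3: U[2] = B
Query 4: B[1] = O
Query 5: F[1] = G
Query 6: D[2] = Y

Answer: Y R B O G Y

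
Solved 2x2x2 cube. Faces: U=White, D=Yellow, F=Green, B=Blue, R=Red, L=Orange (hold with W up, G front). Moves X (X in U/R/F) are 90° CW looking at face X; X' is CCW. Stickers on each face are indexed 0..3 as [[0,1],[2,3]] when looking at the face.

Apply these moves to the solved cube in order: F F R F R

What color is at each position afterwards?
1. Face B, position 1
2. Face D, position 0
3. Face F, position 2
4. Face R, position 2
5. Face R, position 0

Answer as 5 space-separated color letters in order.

After move 1 (F): F=GGGG U=WWOO R=WRWR D=RRYY L=OYOY
After move 2 (F): F=GGGG U=WWYY R=OROR D=WWYY L=OROR
After move 3 (R): R=OORR U=WGYG F=GWGY D=WBYB B=YBWB
After move 4 (F): F=GGYW U=WGRR R=YOGR D=ROYB L=OWOB
After move 5 (R): R=GYRO U=WGRW F=GOYB D=RWYY B=RBGB
Query 1: B[1] = B
Query 2: D[0] = R
Query 3: F[2] = Y
Query 4: R[2] = R
Query 5: R[0] = G

Answer: B R Y R G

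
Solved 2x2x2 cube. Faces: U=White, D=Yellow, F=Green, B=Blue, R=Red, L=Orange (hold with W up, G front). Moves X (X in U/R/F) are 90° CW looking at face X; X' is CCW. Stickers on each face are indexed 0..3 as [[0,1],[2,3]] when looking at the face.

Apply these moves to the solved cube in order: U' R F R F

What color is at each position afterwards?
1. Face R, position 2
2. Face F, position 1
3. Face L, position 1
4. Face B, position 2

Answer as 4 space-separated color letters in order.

After move 1 (U'): U=WWWW F=OOGG R=GGRR B=RRBB L=BBOO
After move 2 (R): R=RGRG U=WOWG F=OYGY D=YBYR B=WRWB
After move 3 (F): F=GOYY U=WOOB R=WGGG D=RRYR L=BYOB
After move 4 (R): R=GWGG U=WOOY F=GRYR D=RWYW B=BROB
After move 5 (F): F=YGRR U=WOBY R=OWYG D=GGYW L=BROW
Query 1: R[2] = Y
Query 2: F[1] = G
Query 3: L[1] = R
Query 4: B[2] = O

Answer: Y G R O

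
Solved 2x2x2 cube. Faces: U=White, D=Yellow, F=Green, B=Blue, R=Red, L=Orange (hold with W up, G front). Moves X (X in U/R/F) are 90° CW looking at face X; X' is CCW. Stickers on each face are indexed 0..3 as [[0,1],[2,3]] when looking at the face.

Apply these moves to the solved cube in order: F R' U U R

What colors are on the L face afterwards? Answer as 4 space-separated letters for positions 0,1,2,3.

After move 1 (F): F=GGGG U=WWOO R=WRWR D=RRYY L=OYOY
After move 2 (R'): R=RRWW U=WBOB F=GWGO D=RGYG B=YBRB
After move 3 (U): U=OWBB F=RRGO R=YBWW B=OYRB L=GWOY
After move 4 (U): U=BOBW F=YBGO R=OYWW B=GWRB L=RROY
After move 5 (R): R=WOWY U=BBBO F=YGGG D=RRYG B=WWOB
Query: L face = RROY

Answer: R R O Y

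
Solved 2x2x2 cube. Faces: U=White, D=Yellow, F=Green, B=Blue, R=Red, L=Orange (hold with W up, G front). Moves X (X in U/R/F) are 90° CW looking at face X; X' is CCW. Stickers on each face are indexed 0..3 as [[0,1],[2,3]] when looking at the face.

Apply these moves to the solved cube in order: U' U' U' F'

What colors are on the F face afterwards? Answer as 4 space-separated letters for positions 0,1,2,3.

After move 1 (U'): U=WWWW F=OOGG R=GGRR B=RRBB L=BBOO
After move 2 (U'): U=WWWW F=BBGG R=OORR B=GGBB L=RROO
After move 3 (U'): U=WWWW F=RRGG R=BBRR B=OOBB L=GGOO
After move 4 (F'): F=RGRG U=WWBR R=YBYR D=GOYY L=GWOW
Query: F face = RGRG

Answer: R G R G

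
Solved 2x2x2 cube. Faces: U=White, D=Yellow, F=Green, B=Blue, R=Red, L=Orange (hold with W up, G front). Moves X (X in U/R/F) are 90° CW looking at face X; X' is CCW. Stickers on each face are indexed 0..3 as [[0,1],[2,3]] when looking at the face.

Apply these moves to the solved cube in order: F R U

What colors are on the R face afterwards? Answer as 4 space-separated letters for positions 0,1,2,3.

Answer: O B R R

Derivation:
After move 1 (F): F=GGGG U=WWOO R=WRWR D=RRYY L=OYOY
After move 2 (R): R=WWRR U=WGOG F=GRGY D=RBYB B=OBWB
After move 3 (U): U=OWGG F=WWGY R=OBRR B=OYWB L=GROY
Query: R face = OBRR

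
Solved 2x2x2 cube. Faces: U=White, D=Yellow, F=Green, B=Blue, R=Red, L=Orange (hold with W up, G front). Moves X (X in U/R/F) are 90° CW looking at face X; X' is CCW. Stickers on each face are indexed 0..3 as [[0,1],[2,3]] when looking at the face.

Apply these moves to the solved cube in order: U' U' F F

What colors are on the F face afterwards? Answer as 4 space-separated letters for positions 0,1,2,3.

Answer: G G B B

Derivation:
After move 1 (U'): U=WWWW F=OOGG R=GGRR B=RRBB L=BBOO
After move 2 (U'): U=WWWW F=BBGG R=OORR B=GGBB L=RROO
After move 3 (F): F=GBGB U=WWOR R=WOWR D=ROYY L=RYOY
After move 4 (F): F=GGBB U=WWYY R=OORR D=WWYY L=RROO
Query: F face = GGBB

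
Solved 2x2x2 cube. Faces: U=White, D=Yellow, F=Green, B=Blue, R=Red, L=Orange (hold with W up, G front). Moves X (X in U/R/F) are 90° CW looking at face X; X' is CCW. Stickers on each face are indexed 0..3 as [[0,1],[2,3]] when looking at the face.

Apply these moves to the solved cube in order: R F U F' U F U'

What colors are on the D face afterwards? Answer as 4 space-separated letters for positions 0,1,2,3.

Answer: R O Y B

Derivation:
After move 1 (R): R=RRRR U=WGWG F=GYGY D=YBYB B=WBWB
After move 2 (F): F=GGYY U=WGOO R=WRGR D=RRYB L=OYOB
After move 3 (U): U=OWOG F=WRYY R=WBGR B=OYWB L=GGOB
After move 4 (F'): F=RYWY U=OWWG R=RBRR D=GBYB L=GGOO
After move 5 (U): U=WOGW F=RBWY R=OYRR B=GGWB L=RYOO
After move 6 (F): F=WRYB U=WOOY R=GYWR D=ROYB L=RGOB
After move 7 (U'): U=OYWO F=RGYB R=WRWR B=GYWB L=GGOB
Query: D face = ROYB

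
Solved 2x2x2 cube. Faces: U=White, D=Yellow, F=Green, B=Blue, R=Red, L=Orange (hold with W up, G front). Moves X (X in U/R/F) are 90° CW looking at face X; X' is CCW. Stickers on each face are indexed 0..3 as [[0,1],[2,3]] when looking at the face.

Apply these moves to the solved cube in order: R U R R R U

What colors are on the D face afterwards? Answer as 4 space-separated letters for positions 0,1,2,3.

After move 1 (R): R=RRRR U=WGWG F=GYGY D=YBYB B=WBWB
After move 2 (U): U=WWGG F=RRGY R=WBRR B=OOWB L=GYOO
After move 3 (R): R=RWRB U=WRGY F=RBGB D=YWYO B=GOWB
After move 4 (R): R=RRBW U=WBGB F=RWGO D=YWYG B=YORB
After move 5 (R): R=BRWR U=WWGO F=RWGG D=YRYY B=BOBB
After move 6 (U): U=GWOW F=BRGG R=BOWR B=GYBB L=RWOO
Query: D face = YRYY

Answer: Y R Y Y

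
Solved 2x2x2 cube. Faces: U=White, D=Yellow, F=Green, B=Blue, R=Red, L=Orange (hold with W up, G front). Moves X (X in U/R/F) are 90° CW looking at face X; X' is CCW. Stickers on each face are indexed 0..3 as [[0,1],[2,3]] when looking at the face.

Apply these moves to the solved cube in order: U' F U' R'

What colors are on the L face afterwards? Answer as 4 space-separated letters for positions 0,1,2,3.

After move 1 (U'): U=WWWW F=OOGG R=GGRR B=RRBB L=BBOO
After move 2 (F): F=GOGO U=WWOB R=WGWR D=RGYY L=BYOY
After move 3 (U'): U=WBWO F=BYGO R=GOWR B=WGBB L=RROY
After move 4 (R'): R=ORGW U=WBWW F=BBGO D=RYYO B=YGGB
Query: L face = RROY

Answer: R R O Y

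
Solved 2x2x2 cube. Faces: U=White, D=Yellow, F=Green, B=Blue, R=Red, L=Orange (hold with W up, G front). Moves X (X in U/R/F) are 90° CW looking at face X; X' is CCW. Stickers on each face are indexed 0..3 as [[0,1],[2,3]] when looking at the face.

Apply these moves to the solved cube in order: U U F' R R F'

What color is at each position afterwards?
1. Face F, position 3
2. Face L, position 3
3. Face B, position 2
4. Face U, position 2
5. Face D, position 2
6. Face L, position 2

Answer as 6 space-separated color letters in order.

Answer: B O G R Y O

Derivation:
After move 1 (U): U=WWWW F=RRGG R=BBRR B=OOBB L=GGOO
After move 2 (U): U=WWWW F=BBGG R=OORR B=GGBB L=RROO
After move 3 (F'): F=BGBG U=WWOR R=YOYR D=ROYY L=RWOW
After move 4 (R): R=YYRO U=WGOG F=BOBY D=RBYG B=RGWB
After move 5 (R): R=RYOY U=WOOY F=BBBG D=RWYR B=GGGB
After move 6 (F'): F=BGBB U=WORO R=WYRY D=WWYR L=RYOO
Query 1: F[3] = B
Query 2: L[3] = O
Query 3: B[2] = G
Query 4: U[2] = R
Query 5: D[2] = Y
Query 6: L[2] = O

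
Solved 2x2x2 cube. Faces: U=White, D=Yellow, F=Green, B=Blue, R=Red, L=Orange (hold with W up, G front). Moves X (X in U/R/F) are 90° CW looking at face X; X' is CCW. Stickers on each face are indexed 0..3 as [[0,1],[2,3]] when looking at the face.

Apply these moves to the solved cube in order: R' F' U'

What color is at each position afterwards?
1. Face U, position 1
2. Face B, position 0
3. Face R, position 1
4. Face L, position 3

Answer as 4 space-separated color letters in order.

Answer: R G W W

Derivation:
After move 1 (R'): R=RRRR U=WBWB F=GWGW D=YGYG B=YBYB
After move 2 (F'): F=WWGG U=WBRR R=GRYR D=OOYG L=OBOW
After move 3 (U'): U=BRWR F=OBGG R=WWYR B=GRYB L=YBOW
Query 1: U[1] = R
Query 2: B[0] = G
Query 3: R[1] = W
Query 4: L[3] = W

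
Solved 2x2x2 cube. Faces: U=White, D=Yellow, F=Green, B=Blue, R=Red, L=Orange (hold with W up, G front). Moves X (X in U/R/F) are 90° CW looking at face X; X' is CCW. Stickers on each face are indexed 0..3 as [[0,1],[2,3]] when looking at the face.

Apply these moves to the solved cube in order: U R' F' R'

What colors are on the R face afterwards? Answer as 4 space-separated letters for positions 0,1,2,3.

After move 1 (U): U=WWWW F=RRGG R=BBRR B=OOBB L=GGOO
After move 2 (R'): R=BRBR U=WBWO F=RWGW D=YRYG B=YOYB
After move 3 (F'): F=WWRG U=WBBB R=RRYR D=GOYG L=GOOW
After move 4 (R'): R=RRRY U=WYBY F=WBRB D=GWYG B=GOOB
Query: R face = RRRY

Answer: R R R Y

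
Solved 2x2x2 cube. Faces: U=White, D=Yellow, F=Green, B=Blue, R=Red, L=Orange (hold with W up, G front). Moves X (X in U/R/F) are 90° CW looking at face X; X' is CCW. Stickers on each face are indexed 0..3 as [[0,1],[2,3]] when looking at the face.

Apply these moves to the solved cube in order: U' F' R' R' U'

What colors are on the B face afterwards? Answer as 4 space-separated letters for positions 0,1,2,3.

After move 1 (U'): U=WWWW F=OOGG R=GGRR B=RRBB L=BBOO
After move 2 (F'): F=OGOG U=WWGR R=YGYR D=BOYY L=BWOW
After move 3 (R'): R=GRYY U=WBGR F=OWOR D=BGYG B=YROB
After move 4 (R'): R=RYGY U=WOGY F=OBOR D=BWYR B=GRGB
After move 5 (U'): U=OYWG F=BWOR R=OBGY B=RYGB L=GROW
Query: B face = RYGB

Answer: R Y G B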